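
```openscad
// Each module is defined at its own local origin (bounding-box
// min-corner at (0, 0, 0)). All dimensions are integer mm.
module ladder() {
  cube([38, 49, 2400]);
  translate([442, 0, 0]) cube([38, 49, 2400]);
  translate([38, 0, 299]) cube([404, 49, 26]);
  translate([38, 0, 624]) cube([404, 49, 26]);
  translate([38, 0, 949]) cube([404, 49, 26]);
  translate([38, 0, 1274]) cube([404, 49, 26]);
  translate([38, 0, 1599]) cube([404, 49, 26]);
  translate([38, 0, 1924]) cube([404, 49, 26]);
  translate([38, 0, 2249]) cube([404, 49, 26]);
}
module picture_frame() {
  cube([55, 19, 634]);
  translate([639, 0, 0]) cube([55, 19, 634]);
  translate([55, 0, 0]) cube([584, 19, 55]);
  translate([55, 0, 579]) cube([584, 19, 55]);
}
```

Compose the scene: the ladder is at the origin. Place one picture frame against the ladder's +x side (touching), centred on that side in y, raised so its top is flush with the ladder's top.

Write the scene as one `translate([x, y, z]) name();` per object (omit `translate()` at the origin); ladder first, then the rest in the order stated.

ladder();
translate([480, 15, 1766]) picture_frame();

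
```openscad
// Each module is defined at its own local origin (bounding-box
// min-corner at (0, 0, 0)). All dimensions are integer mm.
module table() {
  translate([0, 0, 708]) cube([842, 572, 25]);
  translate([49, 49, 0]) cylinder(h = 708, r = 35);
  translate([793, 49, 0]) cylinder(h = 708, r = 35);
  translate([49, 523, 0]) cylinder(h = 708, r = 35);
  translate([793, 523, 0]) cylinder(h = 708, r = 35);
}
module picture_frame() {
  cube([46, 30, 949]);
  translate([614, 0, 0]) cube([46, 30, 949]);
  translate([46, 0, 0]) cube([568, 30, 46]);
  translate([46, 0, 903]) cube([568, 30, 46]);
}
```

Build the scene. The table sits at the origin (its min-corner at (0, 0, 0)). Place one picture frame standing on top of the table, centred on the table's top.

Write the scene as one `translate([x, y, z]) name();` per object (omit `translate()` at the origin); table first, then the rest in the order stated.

table();
translate([91, 271, 733]) picture_frame();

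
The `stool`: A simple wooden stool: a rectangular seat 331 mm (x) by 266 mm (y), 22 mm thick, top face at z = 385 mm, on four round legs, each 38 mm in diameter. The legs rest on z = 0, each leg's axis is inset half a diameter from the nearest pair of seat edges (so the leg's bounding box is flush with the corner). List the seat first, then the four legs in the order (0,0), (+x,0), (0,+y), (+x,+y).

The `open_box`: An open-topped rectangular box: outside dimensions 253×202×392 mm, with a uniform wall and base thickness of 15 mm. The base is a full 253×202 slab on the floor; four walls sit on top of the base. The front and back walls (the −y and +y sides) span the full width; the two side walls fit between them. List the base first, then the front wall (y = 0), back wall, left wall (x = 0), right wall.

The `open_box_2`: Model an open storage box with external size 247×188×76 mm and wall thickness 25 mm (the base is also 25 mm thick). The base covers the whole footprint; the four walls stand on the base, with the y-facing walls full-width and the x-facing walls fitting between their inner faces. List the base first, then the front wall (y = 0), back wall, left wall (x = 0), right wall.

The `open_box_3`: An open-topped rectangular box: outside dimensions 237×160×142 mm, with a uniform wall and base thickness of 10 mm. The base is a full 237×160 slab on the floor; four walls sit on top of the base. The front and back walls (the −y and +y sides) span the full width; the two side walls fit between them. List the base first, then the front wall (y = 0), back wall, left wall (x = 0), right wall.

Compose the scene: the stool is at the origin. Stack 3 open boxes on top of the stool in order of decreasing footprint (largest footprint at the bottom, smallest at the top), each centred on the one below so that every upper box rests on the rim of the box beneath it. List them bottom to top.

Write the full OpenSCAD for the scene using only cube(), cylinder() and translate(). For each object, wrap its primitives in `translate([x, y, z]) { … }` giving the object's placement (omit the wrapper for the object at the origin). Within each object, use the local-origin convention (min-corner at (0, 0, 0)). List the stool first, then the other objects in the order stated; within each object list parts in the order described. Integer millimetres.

translate([0, 0, 363]) cube([331, 266, 22]);
translate([19, 19, 0]) cylinder(h = 363, r = 19);
translate([312, 19, 0]) cylinder(h = 363, r = 19);
translate([19, 247, 0]) cylinder(h = 363, r = 19);
translate([312, 247, 0]) cylinder(h = 363, r = 19);
translate([39, 32, 385]) {
  cube([253, 202, 15]);
  translate([0, 0, 15]) cube([253, 15, 377]);
  translate([0, 187, 15]) cube([253, 15, 377]);
  translate([0, 15, 15]) cube([15, 172, 377]);
  translate([238, 15, 15]) cube([15, 172, 377]);
}
translate([42, 39, 777]) {
  cube([247, 188, 25]);
  translate([0, 0, 25]) cube([247, 25, 51]);
  translate([0, 163, 25]) cube([247, 25, 51]);
  translate([0, 25, 25]) cube([25, 138, 51]);
  translate([222, 25, 25]) cube([25, 138, 51]);
}
translate([47, 53, 853]) {
  cube([237, 160, 10]);
  translate([0, 0, 10]) cube([237, 10, 132]);
  translate([0, 150, 10]) cube([237, 10, 132]);
  translate([0, 10, 10]) cube([10, 140, 132]);
  translate([227, 10, 10]) cube([10, 140, 132]);
}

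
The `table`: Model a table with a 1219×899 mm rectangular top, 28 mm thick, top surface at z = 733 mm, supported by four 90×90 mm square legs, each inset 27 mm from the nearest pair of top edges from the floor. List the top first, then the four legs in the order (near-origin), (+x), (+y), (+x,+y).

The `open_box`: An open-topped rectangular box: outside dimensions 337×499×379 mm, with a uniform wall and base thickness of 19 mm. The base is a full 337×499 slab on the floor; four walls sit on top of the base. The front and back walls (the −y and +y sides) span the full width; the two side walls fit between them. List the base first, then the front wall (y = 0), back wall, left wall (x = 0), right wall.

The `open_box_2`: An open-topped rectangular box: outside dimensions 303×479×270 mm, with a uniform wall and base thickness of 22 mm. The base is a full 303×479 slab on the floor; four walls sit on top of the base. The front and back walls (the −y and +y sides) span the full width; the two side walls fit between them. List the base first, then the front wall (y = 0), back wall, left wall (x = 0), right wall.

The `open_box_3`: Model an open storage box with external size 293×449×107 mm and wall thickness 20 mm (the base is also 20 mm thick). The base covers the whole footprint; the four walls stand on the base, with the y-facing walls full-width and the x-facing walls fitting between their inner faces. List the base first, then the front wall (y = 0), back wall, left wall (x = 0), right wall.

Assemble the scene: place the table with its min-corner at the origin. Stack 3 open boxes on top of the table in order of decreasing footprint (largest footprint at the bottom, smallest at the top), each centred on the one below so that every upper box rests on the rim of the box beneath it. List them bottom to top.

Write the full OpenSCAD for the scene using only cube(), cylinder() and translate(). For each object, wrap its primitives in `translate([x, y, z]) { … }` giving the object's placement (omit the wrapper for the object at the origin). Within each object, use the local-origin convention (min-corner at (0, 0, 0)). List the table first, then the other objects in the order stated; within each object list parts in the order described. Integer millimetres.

translate([0, 0, 705]) cube([1219, 899, 28]);
translate([27, 27, 0]) cube([90, 90, 705]);
translate([1102, 27, 0]) cube([90, 90, 705]);
translate([27, 782, 0]) cube([90, 90, 705]);
translate([1102, 782, 0]) cube([90, 90, 705]);
translate([441, 200, 733]) {
  cube([337, 499, 19]);
  translate([0, 0, 19]) cube([337, 19, 360]);
  translate([0, 480, 19]) cube([337, 19, 360]);
  translate([0, 19, 19]) cube([19, 461, 360]);
  translate([318, 19, 19]) cube([19, 461, 360]);
}
translate([458, 210, 1112]) {
  cube([303, 479, 22]);
  translate([0, 0, 22]) cube([303, 22, 248]);
  translate([0, 457, 22]) cube([303, 22, 248]);
  translate([0, 22, 22]) cube([22, 435, 248]);
  translate([281, 22, 22]) cube([22, 435, 248]);
}
translate([463, 225, 1382]) {
  cube([293, 449, 20]);
  translate([0, 0, 20]) cube([293, 20, 87]);
  translate([0, 429, 20]) cube([293, 20, 87]);
  translate([0, 20, 20]) cube([20, 409, 87]);
  translate([273, 20, 20]) cube([20, 409, 87]);
}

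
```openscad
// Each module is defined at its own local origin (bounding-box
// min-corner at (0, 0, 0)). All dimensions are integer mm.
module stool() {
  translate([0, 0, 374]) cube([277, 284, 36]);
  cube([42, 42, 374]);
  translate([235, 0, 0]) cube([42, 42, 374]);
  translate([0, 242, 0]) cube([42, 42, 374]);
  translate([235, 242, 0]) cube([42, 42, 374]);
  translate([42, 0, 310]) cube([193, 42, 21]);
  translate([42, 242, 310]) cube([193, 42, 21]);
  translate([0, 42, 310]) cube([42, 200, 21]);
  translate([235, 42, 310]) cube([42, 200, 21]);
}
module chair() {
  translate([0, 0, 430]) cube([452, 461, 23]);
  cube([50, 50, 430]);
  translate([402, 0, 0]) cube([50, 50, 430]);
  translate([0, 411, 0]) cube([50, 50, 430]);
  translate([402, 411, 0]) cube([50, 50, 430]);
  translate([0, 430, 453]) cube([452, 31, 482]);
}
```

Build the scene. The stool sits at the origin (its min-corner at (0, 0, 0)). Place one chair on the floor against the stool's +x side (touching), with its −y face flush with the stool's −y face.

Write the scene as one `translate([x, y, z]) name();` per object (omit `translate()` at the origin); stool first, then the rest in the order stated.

stool();
translate([277, 0, 0]) chair();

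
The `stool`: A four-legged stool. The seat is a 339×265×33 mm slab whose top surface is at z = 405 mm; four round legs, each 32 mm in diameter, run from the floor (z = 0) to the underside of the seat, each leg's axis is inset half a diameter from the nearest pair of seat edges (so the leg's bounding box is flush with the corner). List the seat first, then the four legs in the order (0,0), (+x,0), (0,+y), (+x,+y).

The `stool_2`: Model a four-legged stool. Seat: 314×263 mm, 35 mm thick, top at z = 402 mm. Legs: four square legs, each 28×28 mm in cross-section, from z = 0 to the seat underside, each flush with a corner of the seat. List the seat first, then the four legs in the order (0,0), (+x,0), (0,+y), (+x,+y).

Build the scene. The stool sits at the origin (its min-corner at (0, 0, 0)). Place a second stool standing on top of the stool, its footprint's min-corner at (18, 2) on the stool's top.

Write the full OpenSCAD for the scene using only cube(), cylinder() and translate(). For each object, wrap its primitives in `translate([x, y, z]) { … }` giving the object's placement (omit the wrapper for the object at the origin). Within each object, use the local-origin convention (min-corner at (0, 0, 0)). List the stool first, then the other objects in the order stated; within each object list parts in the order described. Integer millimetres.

translate([0, 0, 372]) cube([339, 265, 33]);
translate([16, 16, 0]) cylinder(h = 372, r = 16);
translate([323, 16, 0]) cylinder(h = 372, r = 16);
translate([16, 249, 0]) cylinder(h = 372, r = 16);
translate([323, 249, 0]) cylinder(h = 372, r = 16);
translate([18, 2, 405]) {
  translate([0, 0, 367]) cube([314, 263, 35]);
  cube([28, 28, 367]);
  translate([286, 0, 0]) cube([28, 28, 367]);
  translate([0, 235, 0]) cube([28, 28, 367]);
  translate([286, 235, 0]) cube([28, 28, 367]);
}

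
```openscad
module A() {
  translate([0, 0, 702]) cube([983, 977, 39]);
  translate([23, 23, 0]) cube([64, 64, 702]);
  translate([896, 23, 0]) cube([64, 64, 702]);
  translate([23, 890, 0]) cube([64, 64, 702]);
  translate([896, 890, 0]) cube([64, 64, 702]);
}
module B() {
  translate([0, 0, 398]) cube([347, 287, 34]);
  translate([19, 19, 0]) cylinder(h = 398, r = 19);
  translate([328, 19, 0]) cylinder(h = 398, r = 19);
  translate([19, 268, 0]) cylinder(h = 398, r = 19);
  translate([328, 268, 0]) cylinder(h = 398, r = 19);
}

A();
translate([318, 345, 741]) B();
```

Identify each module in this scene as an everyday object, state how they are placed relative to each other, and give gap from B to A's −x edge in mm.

A is a table. B is a stool. The stool is on top of the table, centred. The gap from the stool to the table's −x edge is 318 mm.

The stool's min-x is at 318; the table's min-x is 0; gap = 318 mm.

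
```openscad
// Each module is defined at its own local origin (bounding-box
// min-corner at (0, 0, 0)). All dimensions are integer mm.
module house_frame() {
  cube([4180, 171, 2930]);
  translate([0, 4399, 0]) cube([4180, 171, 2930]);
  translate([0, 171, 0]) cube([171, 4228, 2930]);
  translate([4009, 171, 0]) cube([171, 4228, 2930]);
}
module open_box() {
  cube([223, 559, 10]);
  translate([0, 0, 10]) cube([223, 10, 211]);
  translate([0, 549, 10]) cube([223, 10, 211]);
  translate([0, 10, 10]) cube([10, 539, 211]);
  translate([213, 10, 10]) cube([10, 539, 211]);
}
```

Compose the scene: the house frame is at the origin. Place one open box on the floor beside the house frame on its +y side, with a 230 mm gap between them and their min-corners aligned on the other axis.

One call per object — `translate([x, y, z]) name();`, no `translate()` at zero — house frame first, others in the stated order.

house_frame();
translate([0, 4800, 0]) open_box();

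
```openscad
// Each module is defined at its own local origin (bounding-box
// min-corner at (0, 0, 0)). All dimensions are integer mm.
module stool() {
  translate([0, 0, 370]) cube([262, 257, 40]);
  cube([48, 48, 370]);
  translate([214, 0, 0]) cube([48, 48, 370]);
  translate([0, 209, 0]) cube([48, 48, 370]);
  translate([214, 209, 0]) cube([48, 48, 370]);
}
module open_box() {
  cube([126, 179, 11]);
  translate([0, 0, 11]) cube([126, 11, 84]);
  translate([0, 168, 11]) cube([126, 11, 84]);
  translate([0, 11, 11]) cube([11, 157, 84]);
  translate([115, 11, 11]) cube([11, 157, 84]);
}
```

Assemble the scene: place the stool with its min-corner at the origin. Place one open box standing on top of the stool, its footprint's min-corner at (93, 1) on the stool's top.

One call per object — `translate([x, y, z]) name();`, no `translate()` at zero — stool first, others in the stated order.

stool();
translate([93, 1, 410]) open_box();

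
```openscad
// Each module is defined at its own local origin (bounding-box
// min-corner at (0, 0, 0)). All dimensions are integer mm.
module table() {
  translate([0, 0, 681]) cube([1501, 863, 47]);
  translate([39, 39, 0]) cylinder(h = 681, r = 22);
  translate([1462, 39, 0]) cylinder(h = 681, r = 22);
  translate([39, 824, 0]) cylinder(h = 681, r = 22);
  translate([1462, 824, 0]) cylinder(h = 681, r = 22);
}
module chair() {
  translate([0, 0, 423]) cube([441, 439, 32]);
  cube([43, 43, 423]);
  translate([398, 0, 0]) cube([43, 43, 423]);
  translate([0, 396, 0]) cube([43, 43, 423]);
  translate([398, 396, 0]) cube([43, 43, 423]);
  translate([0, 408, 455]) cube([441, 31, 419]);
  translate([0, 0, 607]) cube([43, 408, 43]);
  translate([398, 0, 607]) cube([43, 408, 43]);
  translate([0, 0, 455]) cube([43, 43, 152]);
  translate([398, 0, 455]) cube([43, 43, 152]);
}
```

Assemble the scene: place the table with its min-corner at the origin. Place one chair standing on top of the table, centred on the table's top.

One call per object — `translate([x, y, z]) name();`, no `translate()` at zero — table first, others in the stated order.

table();
translate([530, 212, 728]) chair();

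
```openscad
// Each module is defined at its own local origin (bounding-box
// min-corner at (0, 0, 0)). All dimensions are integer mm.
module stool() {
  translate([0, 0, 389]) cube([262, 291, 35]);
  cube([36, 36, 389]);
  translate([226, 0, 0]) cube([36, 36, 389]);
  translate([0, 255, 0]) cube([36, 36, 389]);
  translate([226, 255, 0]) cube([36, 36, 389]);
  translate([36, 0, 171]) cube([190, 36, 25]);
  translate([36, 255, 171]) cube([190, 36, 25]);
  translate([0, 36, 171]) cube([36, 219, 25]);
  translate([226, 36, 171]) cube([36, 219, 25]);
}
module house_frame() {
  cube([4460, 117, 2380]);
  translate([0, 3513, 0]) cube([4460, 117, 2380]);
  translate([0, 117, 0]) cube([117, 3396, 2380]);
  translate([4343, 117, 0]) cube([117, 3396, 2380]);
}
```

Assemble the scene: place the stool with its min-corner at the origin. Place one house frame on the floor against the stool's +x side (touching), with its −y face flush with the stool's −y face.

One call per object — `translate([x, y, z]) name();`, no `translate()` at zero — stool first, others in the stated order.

stool();
translate([262, 0, 0]) house_frame();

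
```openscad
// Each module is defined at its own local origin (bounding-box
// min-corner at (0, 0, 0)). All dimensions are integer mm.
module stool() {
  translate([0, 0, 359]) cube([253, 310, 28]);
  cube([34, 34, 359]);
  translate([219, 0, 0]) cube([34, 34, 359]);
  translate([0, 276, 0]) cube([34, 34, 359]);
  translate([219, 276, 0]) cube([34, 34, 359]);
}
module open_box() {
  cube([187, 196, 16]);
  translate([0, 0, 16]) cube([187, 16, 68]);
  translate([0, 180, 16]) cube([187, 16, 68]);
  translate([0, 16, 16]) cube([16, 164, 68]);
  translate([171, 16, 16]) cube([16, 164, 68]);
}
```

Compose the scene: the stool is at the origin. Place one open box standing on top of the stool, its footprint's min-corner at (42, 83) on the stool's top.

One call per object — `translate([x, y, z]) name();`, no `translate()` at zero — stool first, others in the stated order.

stool();
translate([42, 83, 387]) open_box();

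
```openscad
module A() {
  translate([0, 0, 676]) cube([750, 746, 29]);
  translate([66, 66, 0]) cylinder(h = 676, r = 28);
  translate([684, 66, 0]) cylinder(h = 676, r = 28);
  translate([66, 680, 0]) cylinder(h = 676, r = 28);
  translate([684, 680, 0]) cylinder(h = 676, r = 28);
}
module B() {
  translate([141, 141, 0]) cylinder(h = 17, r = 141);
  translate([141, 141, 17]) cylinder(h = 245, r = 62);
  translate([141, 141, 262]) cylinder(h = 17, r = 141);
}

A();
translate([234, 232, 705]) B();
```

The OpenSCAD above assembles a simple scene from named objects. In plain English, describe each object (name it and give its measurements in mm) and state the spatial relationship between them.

A is a rectangular dining table. The top is 750×746×29 mm with its upper surface at z = 705 mm. It stands on four round legs of 56 mm diameter, each leg's bounding box inset 38 mm from the nearest pair of top edges, running from the floor to the underside of the top.

B is a spool: two coaxial disc flanges of radius 141 mm and thickness 17 mm, joined by a core cylinder of radius 62 mm and height 245 mm. The lower flange rests on z = 0 and the three cylinders share a vertical axis.

The spool is on top of the table, centred.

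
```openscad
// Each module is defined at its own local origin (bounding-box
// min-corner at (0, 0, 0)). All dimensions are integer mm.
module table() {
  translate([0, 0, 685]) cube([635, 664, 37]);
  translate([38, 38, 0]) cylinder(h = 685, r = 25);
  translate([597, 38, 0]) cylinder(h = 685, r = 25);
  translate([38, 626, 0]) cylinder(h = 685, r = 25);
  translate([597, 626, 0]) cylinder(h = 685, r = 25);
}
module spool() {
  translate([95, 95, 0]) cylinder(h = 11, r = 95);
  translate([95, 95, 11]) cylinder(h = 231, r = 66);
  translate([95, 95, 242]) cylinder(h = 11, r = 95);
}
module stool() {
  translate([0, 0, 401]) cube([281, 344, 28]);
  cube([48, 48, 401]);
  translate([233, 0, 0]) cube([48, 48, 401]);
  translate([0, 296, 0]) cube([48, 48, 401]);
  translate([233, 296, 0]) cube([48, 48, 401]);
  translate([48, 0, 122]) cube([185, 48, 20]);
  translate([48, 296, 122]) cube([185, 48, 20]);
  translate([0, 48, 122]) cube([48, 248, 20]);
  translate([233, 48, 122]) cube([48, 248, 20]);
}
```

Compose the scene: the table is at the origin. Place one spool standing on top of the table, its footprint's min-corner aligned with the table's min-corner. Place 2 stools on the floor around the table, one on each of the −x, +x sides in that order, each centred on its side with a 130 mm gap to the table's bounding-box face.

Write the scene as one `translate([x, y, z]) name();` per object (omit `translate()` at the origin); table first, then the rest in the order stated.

table();
translate([0, 0, 722]) spool();
translate([-411, 160, 0]) stool();
translate([765, 160, 0]) stool();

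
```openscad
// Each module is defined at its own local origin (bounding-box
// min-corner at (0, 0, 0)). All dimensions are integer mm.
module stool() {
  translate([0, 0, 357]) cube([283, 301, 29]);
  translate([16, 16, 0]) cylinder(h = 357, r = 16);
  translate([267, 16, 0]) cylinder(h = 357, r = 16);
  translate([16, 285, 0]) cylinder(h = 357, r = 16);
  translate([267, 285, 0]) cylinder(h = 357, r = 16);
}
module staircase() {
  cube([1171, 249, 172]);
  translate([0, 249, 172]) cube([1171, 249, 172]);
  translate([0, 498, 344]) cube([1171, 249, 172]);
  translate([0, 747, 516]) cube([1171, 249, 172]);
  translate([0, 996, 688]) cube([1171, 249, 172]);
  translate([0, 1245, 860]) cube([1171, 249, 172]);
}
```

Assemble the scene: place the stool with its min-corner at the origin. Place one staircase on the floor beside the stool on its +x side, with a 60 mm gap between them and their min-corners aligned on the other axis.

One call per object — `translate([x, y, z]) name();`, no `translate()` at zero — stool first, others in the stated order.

stool();
translate([343, 0, 0]) staircase();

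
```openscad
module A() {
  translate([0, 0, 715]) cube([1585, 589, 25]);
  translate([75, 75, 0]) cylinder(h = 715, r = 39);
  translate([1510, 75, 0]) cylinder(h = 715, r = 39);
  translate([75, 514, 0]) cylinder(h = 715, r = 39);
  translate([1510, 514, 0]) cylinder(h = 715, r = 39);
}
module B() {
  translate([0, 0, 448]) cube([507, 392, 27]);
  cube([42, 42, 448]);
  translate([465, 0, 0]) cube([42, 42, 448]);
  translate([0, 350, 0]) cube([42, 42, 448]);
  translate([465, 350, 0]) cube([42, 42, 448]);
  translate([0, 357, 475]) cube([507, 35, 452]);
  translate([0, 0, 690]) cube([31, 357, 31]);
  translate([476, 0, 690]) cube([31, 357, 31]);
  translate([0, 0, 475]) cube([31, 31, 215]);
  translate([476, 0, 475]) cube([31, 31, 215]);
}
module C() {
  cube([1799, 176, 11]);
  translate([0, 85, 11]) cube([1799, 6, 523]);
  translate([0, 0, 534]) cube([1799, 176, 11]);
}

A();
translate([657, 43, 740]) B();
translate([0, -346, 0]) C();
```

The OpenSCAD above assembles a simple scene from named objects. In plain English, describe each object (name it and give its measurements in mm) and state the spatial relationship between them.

A is a table: top 1585 mm (x) × 589 mm (y), 25 mm thick, upper face at z = 740 mm, on four round legs of 78 mm diameter, each leg's bounding box inset 36 mm from the nearest pair of top edges, running from z = 0 to the bottom of the top.

B is a chair. The seat is a 507×392×27 mm slab with its top at z = 475 mm, on four 42×42 mm corner legs (flush with the seat edges, standing on z = 0). A flat backrest 35 mm thick, 452 mm tall, spans the full seat width and rises from the seat top along its +y edge, rear face flush with the rear of the seat. Two armrests of 31×31 mm section run along each side from the seat's front edge to the front of the backrest, top faces 246 mm above the seat top and outer faces flush with the seat's x-edges; a 31×31 mm post under the front of each armrest stands on the seat at the front corner.

C is an I-beam lying along x, 1799 mm long. Overall section height 545 mm. Two flanges 176 mm wide (y) and 11 mm thick, one on the floor and one at the top; a web 6 mm thick runs between them, centred on the flange width.

The chair is on top of the table. The I-beam is on the floor beside the table on its −y side.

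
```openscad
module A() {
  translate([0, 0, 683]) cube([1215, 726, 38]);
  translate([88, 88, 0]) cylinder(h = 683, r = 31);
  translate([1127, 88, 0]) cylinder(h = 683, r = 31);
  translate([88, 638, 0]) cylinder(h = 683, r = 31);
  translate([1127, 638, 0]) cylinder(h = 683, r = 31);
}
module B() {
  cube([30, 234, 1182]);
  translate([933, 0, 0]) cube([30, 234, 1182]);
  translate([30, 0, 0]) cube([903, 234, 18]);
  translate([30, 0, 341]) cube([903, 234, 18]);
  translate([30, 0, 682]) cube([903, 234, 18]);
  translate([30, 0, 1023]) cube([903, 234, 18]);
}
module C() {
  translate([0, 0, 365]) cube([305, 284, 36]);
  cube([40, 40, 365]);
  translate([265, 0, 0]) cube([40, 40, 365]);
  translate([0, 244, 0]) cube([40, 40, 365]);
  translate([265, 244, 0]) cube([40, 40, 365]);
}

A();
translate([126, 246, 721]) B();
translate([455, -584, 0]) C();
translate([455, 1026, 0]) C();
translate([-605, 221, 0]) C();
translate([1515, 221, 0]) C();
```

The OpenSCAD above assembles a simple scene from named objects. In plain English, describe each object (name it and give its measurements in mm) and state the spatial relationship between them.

A is a rectangular dining table. The top is 1215×726×38 mm with its upper surface at z = 721 mm. It stands on four round legs of 62 mm diameter, each leg's bounding box inset 57 mm from the nearest pair of top edges, running from the floor to the underside of the top.

B is a bookshelf 963 mm wide overall, 234 mm deep and 1182 mm tall. The two sides are 30 mm thick vertical panels. 4 horizontal shelves of 18 mm thickness span between the inner faces of the sides; the lowest shelf sits on the floor and shelves are stacked with a clear vertical gap of 323 mm between each pair.

C is a four-legged stool. The seat is 305×284 mm, 36 mm thick, top at z = 401 mm. It stands on four square legs, each 40×40 mm in cross-section, from z = 0 to the seat underside, each flush with a corner of the seat.

The bookshelf is on top of the table, centred. Four stools sit around the table at the −y, +y, −x, +x sides.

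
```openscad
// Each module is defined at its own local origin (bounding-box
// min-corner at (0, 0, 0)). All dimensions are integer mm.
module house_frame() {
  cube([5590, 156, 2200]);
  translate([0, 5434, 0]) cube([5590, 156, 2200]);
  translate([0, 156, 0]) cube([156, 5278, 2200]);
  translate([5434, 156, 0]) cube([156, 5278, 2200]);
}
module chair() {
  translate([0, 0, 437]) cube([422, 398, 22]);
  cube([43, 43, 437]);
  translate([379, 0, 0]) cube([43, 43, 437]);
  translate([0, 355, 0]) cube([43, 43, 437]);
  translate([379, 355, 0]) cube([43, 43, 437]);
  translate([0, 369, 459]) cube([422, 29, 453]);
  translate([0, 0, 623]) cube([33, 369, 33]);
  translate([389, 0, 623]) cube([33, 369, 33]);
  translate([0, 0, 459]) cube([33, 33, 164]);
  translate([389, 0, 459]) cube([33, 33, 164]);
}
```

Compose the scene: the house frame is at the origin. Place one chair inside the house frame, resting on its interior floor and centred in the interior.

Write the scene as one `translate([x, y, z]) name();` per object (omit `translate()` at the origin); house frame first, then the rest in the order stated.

house_frame();
translate([2584, 2596, 0]) chair();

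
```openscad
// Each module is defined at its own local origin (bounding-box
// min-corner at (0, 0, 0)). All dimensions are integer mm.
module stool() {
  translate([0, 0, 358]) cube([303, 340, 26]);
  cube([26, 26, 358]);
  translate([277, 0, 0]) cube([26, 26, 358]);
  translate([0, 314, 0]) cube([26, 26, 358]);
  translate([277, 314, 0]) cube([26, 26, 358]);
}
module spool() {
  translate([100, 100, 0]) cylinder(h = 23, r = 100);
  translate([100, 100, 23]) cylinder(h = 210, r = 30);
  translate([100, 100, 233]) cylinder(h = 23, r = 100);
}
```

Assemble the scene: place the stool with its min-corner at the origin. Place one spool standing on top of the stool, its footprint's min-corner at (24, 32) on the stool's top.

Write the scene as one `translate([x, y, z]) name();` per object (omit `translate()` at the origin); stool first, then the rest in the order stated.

stool();
translate([24, 32, 384]) spool();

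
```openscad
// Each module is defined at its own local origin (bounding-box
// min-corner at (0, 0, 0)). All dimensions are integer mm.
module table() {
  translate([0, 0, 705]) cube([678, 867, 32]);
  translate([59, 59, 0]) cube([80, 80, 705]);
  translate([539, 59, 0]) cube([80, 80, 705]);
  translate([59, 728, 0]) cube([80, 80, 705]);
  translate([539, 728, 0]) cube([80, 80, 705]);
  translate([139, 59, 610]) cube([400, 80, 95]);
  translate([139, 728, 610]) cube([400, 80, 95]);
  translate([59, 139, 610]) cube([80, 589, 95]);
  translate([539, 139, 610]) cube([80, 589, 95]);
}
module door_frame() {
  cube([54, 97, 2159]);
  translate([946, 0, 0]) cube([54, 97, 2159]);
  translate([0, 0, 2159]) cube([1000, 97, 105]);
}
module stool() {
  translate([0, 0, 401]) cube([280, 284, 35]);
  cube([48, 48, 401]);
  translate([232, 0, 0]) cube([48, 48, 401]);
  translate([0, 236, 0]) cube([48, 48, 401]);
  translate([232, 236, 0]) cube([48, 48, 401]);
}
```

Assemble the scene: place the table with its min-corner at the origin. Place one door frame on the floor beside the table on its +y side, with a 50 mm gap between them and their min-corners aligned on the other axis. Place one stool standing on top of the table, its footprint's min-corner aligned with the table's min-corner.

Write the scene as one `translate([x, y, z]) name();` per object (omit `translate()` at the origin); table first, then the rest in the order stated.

table();
translate([0, 917, 0]) door_frame();
translate([0, 0, 737]) stool();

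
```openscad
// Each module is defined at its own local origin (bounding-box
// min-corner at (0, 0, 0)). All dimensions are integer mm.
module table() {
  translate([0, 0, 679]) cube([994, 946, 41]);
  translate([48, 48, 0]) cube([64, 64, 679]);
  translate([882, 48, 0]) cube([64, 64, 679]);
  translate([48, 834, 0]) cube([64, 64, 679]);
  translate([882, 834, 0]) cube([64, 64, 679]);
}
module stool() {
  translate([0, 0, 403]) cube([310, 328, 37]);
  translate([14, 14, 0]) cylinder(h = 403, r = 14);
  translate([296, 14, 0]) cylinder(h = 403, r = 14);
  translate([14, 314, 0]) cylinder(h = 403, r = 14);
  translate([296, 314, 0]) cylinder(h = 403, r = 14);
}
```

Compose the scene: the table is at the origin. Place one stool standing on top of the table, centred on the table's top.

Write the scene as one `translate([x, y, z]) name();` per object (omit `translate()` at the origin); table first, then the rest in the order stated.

table();
translate([342, 309, 720]) stool();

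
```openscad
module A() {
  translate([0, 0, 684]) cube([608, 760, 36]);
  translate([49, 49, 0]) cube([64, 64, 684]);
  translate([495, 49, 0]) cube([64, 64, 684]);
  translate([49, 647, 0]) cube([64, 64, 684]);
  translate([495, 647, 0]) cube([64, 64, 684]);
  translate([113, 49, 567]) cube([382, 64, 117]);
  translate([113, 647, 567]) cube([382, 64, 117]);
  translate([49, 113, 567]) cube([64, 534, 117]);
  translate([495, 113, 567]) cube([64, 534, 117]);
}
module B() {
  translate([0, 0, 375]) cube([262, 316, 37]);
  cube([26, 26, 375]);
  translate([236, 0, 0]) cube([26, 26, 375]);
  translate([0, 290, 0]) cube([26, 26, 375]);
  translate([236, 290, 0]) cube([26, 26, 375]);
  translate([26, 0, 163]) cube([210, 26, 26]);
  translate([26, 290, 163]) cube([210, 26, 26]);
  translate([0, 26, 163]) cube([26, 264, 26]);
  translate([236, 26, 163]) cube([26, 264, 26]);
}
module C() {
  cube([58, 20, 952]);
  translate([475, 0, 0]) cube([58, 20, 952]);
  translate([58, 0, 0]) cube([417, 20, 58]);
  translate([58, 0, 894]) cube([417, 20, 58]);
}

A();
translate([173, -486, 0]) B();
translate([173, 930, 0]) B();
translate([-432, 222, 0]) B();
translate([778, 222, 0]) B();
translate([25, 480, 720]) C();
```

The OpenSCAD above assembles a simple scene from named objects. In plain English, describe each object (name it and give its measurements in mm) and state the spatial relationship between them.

A is a rectangular dining table. The top is 608×760×36 mm with its upper surface at z = 720 mm. It stands on four 64×64 mm square legs, each inset 49 mm from the nearest pair of top edges, running from the floor to the underside of the top. Four apron rails, 64 mm thick and 117 mm tall, run between adjacent legs with their top edges flush with the underside of the top and their outer faces flush with the legs' outer faces.

B is a four-legged stool. The seat is 262×316 mm, 37 mm thick, top at z = 412 mm. It stands on four square legs, each 26×26 mm in cross-section, from z = 0 to the seat underside, each flush with a corner of the seat. Four stretchers, 26 mm wide and 26 mm tall, connect adjacent legs with their undersides at z = 163 mm, each running between the inner faces of the legs it joins and aligned with the legs' outer faces on the other axis.

C is a rectangular picture frame lying in the x–z plane (depth along y). The opening is 417 mm wide (x) by 836 mm tall (z), surrounded by a border 58 mm wide on all four sides. The frame is 20 mm deep and is made of two full-height vertical stiles with two horizontal rails fitted between them.

Four stools sit around the table at the −y, +y, −x, +x sides. The picture frame is on top of the table.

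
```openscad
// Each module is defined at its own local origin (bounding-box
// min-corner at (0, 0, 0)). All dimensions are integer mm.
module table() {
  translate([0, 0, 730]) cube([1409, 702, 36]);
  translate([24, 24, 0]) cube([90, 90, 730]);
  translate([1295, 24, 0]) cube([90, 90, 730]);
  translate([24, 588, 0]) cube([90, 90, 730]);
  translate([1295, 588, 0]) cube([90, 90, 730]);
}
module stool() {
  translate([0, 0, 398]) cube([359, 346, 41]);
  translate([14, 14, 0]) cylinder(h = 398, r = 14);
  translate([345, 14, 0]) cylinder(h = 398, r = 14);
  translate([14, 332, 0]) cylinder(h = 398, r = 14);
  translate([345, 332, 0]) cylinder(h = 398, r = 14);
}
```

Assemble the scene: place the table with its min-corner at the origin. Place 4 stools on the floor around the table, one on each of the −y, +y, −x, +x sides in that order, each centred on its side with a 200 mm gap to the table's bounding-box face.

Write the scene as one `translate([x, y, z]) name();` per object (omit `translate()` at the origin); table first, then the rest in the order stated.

table();
translate([525, -546, 0]) stool();
translate([525, 902, 0]) stool();
translate([-559, 178, 0]) stool();
translate([1609, 178, 0]) stool();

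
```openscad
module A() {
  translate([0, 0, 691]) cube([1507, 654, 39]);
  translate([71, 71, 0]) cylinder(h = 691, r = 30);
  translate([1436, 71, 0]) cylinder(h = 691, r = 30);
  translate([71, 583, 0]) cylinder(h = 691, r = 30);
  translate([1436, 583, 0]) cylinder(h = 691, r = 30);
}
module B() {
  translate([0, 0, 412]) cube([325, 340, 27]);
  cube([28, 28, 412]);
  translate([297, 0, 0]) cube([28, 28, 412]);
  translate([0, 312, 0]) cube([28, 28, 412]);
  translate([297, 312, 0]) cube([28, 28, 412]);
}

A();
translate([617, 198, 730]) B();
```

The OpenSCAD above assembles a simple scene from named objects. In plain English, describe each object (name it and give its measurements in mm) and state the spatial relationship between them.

A is a rectangular dining table. The top is 1507×654×39 mm with its upper surface at z = 730 mm. It stands on four round legs of 60 mm diameter, each leg's bounding box inset 41 mm from the nearest pair of top edges, running from the floor to the underside of the top.

B is a four-legged stool. The seat is a 325×340×27 mm slab whose top surface is at z = 439 mm; four square legs, each 28×28 mm in cross-section, run from the floor (z = 0) to the underside of the seat, each flush with a corner of the seat.

The stool is on top of the table.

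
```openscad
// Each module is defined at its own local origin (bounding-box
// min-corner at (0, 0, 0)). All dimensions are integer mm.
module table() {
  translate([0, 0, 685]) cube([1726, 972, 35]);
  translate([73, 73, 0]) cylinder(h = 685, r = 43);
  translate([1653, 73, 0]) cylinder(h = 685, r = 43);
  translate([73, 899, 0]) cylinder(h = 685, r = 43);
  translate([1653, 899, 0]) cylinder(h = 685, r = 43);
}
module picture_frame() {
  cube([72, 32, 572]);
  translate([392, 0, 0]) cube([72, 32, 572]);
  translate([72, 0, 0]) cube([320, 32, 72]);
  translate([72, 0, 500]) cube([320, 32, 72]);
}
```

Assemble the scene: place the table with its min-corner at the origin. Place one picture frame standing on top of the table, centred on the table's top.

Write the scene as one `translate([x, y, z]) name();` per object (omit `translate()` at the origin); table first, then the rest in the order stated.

table();
translate([631, 470, 720]) picture_frame();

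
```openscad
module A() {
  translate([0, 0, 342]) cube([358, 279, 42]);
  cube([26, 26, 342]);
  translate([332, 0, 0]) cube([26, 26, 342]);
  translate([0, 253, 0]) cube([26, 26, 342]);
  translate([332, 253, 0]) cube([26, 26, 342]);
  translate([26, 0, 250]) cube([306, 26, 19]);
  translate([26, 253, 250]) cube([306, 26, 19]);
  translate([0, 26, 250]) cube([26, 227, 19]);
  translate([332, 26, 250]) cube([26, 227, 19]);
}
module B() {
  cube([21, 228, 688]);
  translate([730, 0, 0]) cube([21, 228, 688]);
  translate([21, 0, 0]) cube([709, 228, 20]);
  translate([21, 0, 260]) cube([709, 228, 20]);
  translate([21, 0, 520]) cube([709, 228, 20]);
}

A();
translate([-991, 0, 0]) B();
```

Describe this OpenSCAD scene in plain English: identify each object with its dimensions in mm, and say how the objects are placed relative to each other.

A is a four-legged stool. The seat is a 358×279×42 mm slab whose top surface is at z = 384 mm; four square legs, each 26×26 mm in cross-section, run from the floor (z = 0) to the underside of the seat, each flush with a corner of the seat. Four stretchers, 26 mm wide and 19 mm tall, connect adjacent legs with their undersides at z = 250 mm, each running between the inner faces of the legs it joins and aligned with the legs' outer faces on the other axis.

B is an open bookshelf. Two side panels, each 21 mm thick, 228 mm deep and 688 mm tall, stand 751 mm apart (outside-to-outside). Between them sit 3 shelves, each 20 mm thick and 228 mm deep, spanning the full gap between the sides. The bottom shelf rests on the floor (its underside at z = 0) and the clear gap between one shelf's top and the next shelf's underside is 240 mm.

The bookshelf is on the floor beside the stool on its −x side.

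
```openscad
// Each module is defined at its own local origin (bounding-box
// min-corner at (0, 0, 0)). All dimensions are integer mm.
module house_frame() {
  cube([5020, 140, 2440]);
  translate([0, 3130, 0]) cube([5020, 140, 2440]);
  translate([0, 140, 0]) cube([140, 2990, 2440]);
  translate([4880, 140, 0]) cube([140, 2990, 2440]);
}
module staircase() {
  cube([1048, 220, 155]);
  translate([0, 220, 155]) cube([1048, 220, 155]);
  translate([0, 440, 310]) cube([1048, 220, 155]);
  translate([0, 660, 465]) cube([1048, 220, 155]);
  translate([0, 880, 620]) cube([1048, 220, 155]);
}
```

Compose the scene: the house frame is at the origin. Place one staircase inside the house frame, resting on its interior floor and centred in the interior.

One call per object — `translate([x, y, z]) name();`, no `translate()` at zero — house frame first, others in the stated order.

house_frame();
translate([1986, 1085, 0]) staircase();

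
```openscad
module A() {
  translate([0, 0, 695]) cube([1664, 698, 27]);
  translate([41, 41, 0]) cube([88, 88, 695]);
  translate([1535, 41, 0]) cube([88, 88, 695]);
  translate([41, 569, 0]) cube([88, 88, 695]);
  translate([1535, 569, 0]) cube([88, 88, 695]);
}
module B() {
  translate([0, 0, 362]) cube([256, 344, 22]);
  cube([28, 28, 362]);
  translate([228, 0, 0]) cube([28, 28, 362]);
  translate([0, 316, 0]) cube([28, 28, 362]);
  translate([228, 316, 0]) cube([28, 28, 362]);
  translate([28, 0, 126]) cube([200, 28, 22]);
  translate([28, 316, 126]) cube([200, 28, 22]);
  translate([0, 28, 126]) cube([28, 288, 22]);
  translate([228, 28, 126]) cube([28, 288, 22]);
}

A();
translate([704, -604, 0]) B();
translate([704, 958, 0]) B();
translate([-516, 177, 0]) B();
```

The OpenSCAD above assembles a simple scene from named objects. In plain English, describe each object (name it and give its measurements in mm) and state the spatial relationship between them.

A is a table with a 1664×698 mm rectangular top, 27 mm thick, top surface at z = 722 mm, supported by four 88×88 mm square legs, each inset 41 mm from the nearest pair of top edges, running from the floor.

B is a simple wooden stool: a rectangular seat 256 mm (x) by 344 mm (y), 22 mm thick, top face at z = 384 mm, on four square legs, each 28×28 mm in cross-section. The legs rest on z = 0, each flush with a corner of the seat. Four stretchers, 28 mm wide and 22 mm tall, connect adjacent legs with their undersides at z = 126 mm, each running between the inner faces of the legs it joins and aligned with the legs' outer faces on the other axis.

Three stools sit around the table at the −y, +y, −x sides.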